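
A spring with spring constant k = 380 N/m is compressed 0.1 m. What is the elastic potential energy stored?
PE = ½kx² = ½×380×0.1² = 1.9 J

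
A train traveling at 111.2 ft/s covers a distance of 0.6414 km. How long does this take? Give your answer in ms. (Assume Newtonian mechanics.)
t = d/v (with unit conversion) = 18920.0 ms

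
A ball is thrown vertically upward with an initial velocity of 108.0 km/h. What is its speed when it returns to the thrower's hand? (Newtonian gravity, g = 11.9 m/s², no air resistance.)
By conservation of energy, the ball returns at the same speed = 108.0 km/h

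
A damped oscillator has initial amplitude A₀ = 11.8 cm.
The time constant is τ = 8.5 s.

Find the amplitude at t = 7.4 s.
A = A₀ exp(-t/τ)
A = A₀ exp(−t/τ) = 11.8×exp(−7.4/8.5) = 4.941 cm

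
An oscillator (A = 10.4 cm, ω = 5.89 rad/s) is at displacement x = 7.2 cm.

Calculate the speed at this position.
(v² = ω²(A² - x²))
v = ω√(A² − x²) = 5.89×√(0.104² − 0.072²) = 0.442 m/s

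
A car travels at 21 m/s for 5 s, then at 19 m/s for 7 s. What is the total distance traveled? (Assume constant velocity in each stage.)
d₁ = v₁t₁ = 21 × 5 = 105 m
d₂ = v₂t₂ = 19 × 7 = 133 m
d_total = 105 + 133 = 238 m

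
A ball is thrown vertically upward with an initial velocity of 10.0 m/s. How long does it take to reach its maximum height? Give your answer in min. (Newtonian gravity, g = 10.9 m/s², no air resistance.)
t_up = v₀/g (with unit conversion) = 0.01529 min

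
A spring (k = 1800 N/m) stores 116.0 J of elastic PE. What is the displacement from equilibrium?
PE = ½kx² → x = √(2PE/k) = √(2×116.0/1800) = 0.359 m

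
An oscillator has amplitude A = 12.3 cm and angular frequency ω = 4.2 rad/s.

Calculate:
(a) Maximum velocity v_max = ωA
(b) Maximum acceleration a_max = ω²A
v_max = ωA = 4.2×0.123 = 0.5166 m/s
a_max = ω²A = 4.2²×0.123 = 2.17 m/s²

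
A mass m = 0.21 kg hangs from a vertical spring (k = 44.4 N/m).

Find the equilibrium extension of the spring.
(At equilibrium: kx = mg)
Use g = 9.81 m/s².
x_eq = mg/k = 0.21×9.81/44.4 = 0.0464 m = 4.64 cm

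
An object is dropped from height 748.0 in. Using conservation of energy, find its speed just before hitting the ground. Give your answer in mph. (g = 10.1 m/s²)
mgh = ½mv² → v = √(2gh) = √(2×10.1×19) = 19.59 m/s = 43.82 mph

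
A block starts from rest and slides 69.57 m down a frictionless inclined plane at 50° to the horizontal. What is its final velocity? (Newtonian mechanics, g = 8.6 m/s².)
a = g sin(θ) = 8.6 × sin(50°) = 6.59 m/s²
v = √(2ad) = √(2 × 6.59 × 69.57) = 30.28 m/s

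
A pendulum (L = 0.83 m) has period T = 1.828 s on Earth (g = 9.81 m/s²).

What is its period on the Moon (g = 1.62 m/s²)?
T = 2π√(L/g), so T_moon/T_earth = √(g_earth/g_moon)
T_moon = 2π√(0.83/1.62) = 4.497 s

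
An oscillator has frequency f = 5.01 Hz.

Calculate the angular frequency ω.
ω = 2πf = 2π×5.01 = 31.48 rad/s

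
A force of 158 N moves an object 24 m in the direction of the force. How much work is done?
W = Fd = 158×24 = 3792.0 J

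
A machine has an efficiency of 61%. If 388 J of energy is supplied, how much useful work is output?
W_out = η × W_in = 0.61 × 388 = 236.68 J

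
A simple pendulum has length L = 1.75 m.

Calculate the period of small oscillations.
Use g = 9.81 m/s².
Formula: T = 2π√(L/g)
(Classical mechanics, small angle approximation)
T = 2π√(L/g) = 2π√(1.75/9.81) = 2.654 s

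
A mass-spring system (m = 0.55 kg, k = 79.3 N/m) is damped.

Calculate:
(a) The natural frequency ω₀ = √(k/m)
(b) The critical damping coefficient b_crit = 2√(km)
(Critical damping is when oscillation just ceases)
ω₀ = √(k/m) = √(79.3/0.55) = 12.01 rad/s
b_crit = 2√(km) = 2√(79.3×0.55) = 13.21 kg/s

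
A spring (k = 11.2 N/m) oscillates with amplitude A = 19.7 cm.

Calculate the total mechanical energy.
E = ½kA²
E = ½kA² = ½×11.2×(0.197)² = 0.2173 J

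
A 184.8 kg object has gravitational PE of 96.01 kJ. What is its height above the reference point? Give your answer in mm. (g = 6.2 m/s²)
PE = mgh → h = PE/(mg) = 9.601e+04 J / (184.8 kg × 6.2 m/s²) = 83.8 m = 83800.0 mm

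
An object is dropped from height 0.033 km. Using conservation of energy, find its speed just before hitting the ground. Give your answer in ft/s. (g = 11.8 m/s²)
mgh = ½mv² → v = √(2gh) = √(2×11.8×33) = 27.91 m/s = 91.56 ft/s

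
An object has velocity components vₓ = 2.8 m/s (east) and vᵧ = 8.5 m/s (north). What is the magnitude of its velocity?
|v| = √(vₓ² + vᵧ²) = √(2.8² + 8.5²) = √(80.09) = 8.95 m/s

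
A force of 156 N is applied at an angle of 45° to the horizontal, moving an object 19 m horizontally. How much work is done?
W = Fd cosθ = 156×19×cos(45°) = 2095.9 J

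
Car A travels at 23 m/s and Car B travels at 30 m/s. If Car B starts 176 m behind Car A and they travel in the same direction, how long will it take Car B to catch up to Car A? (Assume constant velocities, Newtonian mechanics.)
Relative speed: v_rel = 30 - 23 = 7 m/s
Time to catch: t = d₀/v_rel = 176/7 = 25.14 s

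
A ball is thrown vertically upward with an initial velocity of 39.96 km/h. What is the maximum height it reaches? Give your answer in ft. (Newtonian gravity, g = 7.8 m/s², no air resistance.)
h_max = v₀²/(2g) (with unit conversion) = 25.91 ft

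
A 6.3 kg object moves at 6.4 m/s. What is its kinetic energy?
KE = ½mv² = ½×6.3×6.4² = 129.024 J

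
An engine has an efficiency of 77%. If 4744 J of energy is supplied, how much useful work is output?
W_out = η × W_in = 0.77 × 4744 = 3652.9 J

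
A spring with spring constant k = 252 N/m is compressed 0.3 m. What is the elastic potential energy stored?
PE = ½kx² = ½×252×0.3² = 11.34 J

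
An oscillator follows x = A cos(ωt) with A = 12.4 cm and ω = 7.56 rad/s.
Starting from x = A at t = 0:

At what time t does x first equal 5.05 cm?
cos(ωt) = x/A = 5.05/12.4 = 0.4073
ωt = arccos(0.4073) = 1.151 rad
t = 1.151/7.56 = 0.1523 s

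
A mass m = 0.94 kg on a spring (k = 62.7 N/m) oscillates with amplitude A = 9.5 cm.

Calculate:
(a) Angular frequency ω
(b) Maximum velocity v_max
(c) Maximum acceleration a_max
ω = √(k/m) = √(62.7/0.94) = 8.167 rad/s
v_max = ωA = 8.167×0.095 = 0.7759 m/s
a_max = ω²A = 8.167²×0.095 = 6.337 m/s²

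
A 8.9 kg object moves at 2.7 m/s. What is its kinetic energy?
KE = ½mv² = ½×8.9×2.7² = 32.4405 J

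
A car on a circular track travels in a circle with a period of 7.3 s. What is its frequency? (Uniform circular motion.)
f = 1/T = 1/7.3 = 0.137 Hz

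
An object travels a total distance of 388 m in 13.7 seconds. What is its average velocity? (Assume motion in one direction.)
v_avg = Δd / Δt = 388 / 13.7 = 28.32 m/s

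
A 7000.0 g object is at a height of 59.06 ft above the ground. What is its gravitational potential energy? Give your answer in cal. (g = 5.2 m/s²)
PE = mgh = 7 kg × 5.2 m/s² × 18 m = 655.3 J = 156.6 cal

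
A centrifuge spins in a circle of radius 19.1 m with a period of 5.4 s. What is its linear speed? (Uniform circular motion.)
v = 2πr/T = 2π×19.1/5.4 = 22.22 m/s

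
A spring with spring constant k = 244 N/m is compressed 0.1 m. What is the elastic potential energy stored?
PE = ½kx² = ½×244×0.1² = 1.22 J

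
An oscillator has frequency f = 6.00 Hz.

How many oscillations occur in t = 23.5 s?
n = f×t = 6.0×23.5 = 141 oscillations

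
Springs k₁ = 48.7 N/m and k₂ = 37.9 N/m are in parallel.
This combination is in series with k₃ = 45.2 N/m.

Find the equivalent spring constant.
k₁₂ = k₁ + k₂ = 86.6 N/m (parallel)
1/k_eq = 1/k₁₂ + 1/k₃ → k_eq = 29.7 N/m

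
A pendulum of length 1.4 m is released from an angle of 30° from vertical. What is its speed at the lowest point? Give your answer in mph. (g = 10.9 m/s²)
h = L(1 − cosθ) = 1.4×(1 − cos30°) = 0.1876 m
v = √(2gh) = √(2×10.9×0.1876) = 2.022 m/s = 4.523 mph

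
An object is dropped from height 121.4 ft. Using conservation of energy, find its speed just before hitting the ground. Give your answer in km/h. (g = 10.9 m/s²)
mgh = ½mv² → v = √(2gh) = √(2×10.9×37) = 28.4 m/s = 102.2 km/h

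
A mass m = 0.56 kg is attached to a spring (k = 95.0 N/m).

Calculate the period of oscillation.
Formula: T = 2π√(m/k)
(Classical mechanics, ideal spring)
T = 2π√(m/k) = 2π√(0.56/95.0) = 0.4824 s; f = 1/T = 2.073 Hz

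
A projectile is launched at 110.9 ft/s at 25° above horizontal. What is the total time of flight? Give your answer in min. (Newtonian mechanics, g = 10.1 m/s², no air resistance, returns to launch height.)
T = 2v₀sin(θ)/g (with unit conversion) = 0.04715 min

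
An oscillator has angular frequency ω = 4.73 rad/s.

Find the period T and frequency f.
T = 2π/ω = 2π/4.73 = 1.328 s; f = ω/2π = 0.7528 Hz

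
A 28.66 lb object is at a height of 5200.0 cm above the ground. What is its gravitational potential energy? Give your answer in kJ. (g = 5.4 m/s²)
PE = mgh = 13 kg × 5.4 m/s² × 52 m = 3650 J = 3.65 kJ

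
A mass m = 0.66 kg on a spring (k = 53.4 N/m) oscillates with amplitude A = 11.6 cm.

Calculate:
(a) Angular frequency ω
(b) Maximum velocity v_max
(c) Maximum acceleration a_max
ω = √(k/m) = √(53.4/0.66) = 8.995 rad/s
v_max = ωA = 8.995×0.116 = 1.043 m/s
a_max = ω²A = 8.995²×0.116 = 9.385 m/s²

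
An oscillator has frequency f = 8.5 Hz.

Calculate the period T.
T = 1/f = 1/8.5 = 0.1176 s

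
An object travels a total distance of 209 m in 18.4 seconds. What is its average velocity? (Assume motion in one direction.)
v_avg = Δd / Δt = 209 / 18.4 = 11.36 m/s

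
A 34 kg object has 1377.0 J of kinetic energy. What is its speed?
KE = ½mv² → v = √(2KE/m) = √(2×1377.0/34) = 9.0 m/s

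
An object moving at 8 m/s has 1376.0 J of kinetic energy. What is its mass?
KE = ½mv² → m = 2KE/v² = 2×1376.0/8² = 43.0 kg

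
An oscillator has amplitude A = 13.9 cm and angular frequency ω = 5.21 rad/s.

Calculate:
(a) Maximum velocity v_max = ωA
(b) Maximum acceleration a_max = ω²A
v_max = ωA = 5.21×0.139 = 0.7242 m/s
a_max = ω²A = 5.21²×0.139 = 3.773 m/s²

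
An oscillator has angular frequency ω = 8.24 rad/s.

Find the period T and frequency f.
T = 2π/ω = 2π/8.24 = 0.7625 s; f = ω/2π = 1.311 Hz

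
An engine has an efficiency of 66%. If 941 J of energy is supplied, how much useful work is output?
W_out = η × W_in = 0.66 × 941 = 621.06 J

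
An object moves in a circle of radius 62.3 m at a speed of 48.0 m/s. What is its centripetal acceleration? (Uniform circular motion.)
a_c = v²/r = 48.0²/62.3 = 2304/62.3 = 36.98 m/s²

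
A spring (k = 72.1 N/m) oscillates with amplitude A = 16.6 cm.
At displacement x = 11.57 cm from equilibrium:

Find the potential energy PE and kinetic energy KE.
E_total = ½kA² = ½×72.1×(0.166)² = 0.9934 J
PE = ½kx² = ½×72.1×(0.1157)² = 0.4826 J
KE = E_total − PE = 0.5108 J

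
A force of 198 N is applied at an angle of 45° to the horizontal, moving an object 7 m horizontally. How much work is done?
W = Fd cosθ = 198×7×cos(45°) = 980.05 J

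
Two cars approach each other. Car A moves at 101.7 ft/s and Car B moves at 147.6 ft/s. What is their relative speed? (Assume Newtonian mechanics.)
v_rel = v_A + v_B = 101.7 + 147.6 = 249.3 ft/s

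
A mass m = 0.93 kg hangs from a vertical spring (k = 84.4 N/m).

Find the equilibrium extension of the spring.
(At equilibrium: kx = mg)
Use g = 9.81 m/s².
x_eq = mg/k = 0.93×9.81/84.4 = 0.1081 m = 10.81 cm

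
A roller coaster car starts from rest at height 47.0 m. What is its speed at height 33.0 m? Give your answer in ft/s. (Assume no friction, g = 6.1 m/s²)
mgh₁ = ½mv₂² + mgh₂ → v₂ = √(2g(h₁−h₂)) = √(2×6.1×(47−33)) = 13.07 m/s = 42.88 ft/s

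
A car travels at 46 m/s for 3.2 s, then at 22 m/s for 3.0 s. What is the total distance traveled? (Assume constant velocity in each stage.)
d₁ = v₁t₁ = 46 × 3.2 = 147.2 m
d₂ = v₂t₂ = 22 × 3.0 = 66 m
d_total = 147.2 + 66 = 213.2 m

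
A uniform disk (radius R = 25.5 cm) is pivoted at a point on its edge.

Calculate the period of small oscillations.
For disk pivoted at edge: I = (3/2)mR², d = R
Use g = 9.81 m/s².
I/m = (3/2)R² = 0.09754 m²; d = R = 0.255 m
T = 2π√((3/2)R²/(gR)) = 2π√(3R/(2g)) = 1.241 s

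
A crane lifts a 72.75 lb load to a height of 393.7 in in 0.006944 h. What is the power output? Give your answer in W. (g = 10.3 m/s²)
W = mgh = 33×10.3×10 = 3399 J
P = W/t = 3399/25 = 136 W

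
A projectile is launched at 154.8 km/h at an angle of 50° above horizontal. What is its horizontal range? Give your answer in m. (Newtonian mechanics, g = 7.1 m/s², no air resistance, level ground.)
R = v₀² sin(2θ) / g (with unit conversion) = 256.5 m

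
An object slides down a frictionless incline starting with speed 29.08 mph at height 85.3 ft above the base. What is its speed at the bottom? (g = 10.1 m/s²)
½mv₀² + mgh = ½mv² → v = √(v₀² + 2gh) = √(13² + 2×10.1×26) = 26.35 m/s = 58.94 mph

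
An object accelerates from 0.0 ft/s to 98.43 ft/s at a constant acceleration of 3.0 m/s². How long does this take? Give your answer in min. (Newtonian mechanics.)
t = (v - v₀)/a (with unit conversion) = 0.1667 min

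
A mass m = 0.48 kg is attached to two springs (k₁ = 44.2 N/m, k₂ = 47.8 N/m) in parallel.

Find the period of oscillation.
k_eq = k₁+k₂ = 92 N/m
T = 2π√(m/k_eq) = 2π√(0.48/92) = 0.4538 s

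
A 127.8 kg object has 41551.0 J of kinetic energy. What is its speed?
KE = ½mv² → v = √(2KE/m) = √(2×41551.0/127.8) = 25.5 m/s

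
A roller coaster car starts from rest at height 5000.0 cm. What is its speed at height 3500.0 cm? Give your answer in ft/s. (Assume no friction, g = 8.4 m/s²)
mgh₁ = ½mv₂² + mgh₂ → v₂ = √(2g(h₁−h₂)) = √(2×8.4×(50−35)) = 15.87 m/s = 52.08 ft/s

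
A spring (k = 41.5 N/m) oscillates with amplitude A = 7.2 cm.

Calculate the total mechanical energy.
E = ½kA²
E = ½kA² = ½×41.5×(0.072)² = 0.1076 J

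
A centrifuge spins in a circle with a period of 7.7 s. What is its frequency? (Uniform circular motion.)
f = 1/T = 1/7.7 = 0.1299 Hz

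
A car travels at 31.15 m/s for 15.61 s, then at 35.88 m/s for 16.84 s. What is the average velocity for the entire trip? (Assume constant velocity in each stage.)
d₁ = v₁t₁ = 31.15 × 15.61 = 486.251 m
d₂ = v₂t₂ = 35.88 × 16.84 = 604.219 m
d_total = 1090.47 m, t_total = 32.45 s
v_avg = d_total/t_total = 1090.47/32.45 = 33.6 m/s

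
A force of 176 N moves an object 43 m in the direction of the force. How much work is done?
W = Fd = 176×43 = 7568.0 J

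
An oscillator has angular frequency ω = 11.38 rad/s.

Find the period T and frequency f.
T = 2π/ω = 2π/11.38 = 0.5521 s; f = ω/2π = 1.811 Hz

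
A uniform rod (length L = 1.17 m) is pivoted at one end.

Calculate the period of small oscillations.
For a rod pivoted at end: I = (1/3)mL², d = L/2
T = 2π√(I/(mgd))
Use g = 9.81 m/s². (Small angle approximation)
I/m = (1/3)L² = 0.4563 m²; d = L/2 = 0.585 m
T = 2π√(I/(mgd)) = 2π√(0.4563/(9.81×0.585)) = 1.772 s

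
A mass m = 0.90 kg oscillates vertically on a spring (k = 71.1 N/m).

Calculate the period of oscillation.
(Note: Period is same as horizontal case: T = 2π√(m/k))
T = 2π√(m/k) = 2π√(0.9/71.1) = 0.7069 s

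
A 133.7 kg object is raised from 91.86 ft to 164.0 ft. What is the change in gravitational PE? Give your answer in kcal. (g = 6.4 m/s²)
ΔPE = mg(h₂ − h₁) = 133.7 kg × 6.4 m/s² × (49.99 − 28) m = 1.881e+04 J = 4.497 kcal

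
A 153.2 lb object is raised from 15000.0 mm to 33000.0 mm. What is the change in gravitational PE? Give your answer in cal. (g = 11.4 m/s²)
ΔPE = mg(h₂ − h₁) = 69.49 kg × 11.4 m/s² × (33 − 15) m = 1.426e+04 J = 3408.0 cal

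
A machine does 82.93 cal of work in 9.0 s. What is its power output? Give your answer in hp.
P = W/t = 347 J / 9 s = 38.55 W = 0.0517 hp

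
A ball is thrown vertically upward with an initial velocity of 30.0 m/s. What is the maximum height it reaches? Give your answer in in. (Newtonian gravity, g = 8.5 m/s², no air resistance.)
h_max = v₀²/(2g) (with unit conversion) = 2084.0 in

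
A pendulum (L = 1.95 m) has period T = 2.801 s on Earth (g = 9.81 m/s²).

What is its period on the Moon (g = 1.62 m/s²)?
T = 2π√(L/g), so T_moon/T_earth = √(g_earth/g_moon)
T_moon = 2π√(1.95/1.62) = 6.893 s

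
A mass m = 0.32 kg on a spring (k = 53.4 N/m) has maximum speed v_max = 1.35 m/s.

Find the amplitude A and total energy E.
½mv²_max = ½kA² → A = v_max√(m/k) = 1.35×√(0.32/53.4) = 0.1045 m = 10.45 cm
E = ½mv²_max = ½×0.32×1.35² = 0.2916 J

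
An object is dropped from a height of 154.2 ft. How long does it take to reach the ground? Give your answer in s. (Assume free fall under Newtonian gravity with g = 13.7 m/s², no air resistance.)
t = √(2h/g) (with unit conversion) = 2.619 s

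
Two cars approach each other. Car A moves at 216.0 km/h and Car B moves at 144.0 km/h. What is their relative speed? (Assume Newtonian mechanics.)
v_rel = v_A + v_B = 216.0 + 144.0 = 360.0 km/h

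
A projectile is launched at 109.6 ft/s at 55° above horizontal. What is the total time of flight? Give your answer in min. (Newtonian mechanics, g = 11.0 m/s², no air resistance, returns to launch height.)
T = 2v₀sin(θ)/g (with unit conversion) = 0.08292 min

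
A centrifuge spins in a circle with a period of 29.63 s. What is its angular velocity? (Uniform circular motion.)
ω = 2π/T = 2π/29.63 = 0.2121 rad/s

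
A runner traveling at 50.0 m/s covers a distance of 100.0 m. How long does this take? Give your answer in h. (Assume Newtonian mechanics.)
t = d/v (with unit conversion) = 0.0005556 h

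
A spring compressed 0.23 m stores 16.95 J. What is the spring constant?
PE = ½kx² → k = 2PE/x² = 2×16.95/0.23² = 640.8 N/m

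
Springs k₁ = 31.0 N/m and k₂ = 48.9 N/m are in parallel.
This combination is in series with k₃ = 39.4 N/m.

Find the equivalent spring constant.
k₁₂ = k₁ + k₂ = 79.9 N/m (parallel)
1/k_eq = 1/k₁₂ + 1/k₃ → k_eq = 26.39 N/m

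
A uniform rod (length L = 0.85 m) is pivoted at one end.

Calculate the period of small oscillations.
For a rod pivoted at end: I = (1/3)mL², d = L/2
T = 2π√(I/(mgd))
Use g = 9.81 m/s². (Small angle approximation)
I/m = (1/3)L² = 0.2408 m²; d = L/2 = 0.425 m
T = 2π√(I/(mgd)) = 2π√(0.2408/(9.81×0.425)) = 1.51 s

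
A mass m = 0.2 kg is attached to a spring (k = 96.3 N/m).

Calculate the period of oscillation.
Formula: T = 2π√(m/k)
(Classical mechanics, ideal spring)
T = 2π√(m/k) = 2π√(0.2/96.3) = 0.2863 s; f = 1/T = 3.492 Hz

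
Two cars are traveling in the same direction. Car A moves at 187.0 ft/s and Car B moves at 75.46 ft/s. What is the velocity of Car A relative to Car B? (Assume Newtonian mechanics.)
v_rel = v_A - v_B = 187.0 - 75.46 = 111.5 ft/s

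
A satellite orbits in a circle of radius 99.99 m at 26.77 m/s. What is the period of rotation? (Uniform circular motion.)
T = 2πr/v = 2π×99.99/26.77 = 23.47 s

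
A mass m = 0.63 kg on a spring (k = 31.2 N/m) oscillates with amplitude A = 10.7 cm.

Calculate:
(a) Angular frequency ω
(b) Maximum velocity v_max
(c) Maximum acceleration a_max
ω = √(k/m) = √(31.2/0.63) = 7.037 rad/s
v_max = ωA = 7.037×0.107 = 0.753 m/s
a_max = ω²A = 7.037²×0.107 = 5.299 m/s²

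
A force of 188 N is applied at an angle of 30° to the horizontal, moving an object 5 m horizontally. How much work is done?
W = Fd cosθ = 188×5×cos(30°) = 814.06 J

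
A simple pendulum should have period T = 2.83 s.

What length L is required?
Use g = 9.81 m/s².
T = 2π√(L/g) → L = g(T/2π)² = 9.81×(2.83/2π)² = 1.99 m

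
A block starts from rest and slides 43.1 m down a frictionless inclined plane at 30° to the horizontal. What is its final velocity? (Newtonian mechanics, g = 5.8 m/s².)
a = g sin(θ) = 5.8 × sin(30°) = 2.9 m/s²
v = √(2ad) = √(2 × 2.9 × 43.1) = 15.81 m/s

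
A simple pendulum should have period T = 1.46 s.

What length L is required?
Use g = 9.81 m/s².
T = 2π√(L/g) → L = g(T/2π)² = 9.81×(1.46/2π)² = 0.5297 m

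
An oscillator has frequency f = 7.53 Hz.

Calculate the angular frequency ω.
ω = 2πf = 2π×7.53 = 47.31 rad/s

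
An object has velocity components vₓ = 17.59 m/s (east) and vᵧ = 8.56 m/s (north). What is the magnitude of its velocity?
|v| = √(vₓ² + vᵧ²) = √(17.59² + 8.56²) = √(382.682) = 19.56 m/s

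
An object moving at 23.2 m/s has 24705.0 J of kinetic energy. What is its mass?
KE = ½mv² → m = 2KE/v² = 2×24705.0/23.2² = 91.8 kg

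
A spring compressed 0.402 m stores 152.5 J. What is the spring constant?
PE = ½kx² → k = 2PE/x² = 2×152.5/0.402² = 1887.0 N/m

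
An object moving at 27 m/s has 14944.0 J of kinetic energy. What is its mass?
KE = ½mv² → m = 2KE/v² = 2×14944.0/27² = 41.0 kg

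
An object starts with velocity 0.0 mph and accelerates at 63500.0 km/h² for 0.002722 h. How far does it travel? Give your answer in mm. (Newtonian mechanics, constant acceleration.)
d = v₀t + ½at² (with unit conversion) = 235200.0 mm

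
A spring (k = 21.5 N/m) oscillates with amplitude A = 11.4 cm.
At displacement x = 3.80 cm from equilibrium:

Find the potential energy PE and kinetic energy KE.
E_total = ½kA² = ½×21.5×(0.114)² = 0.1397 J
PE = ½kx² = ½×21.5×(0.038)² = 0.01552 J
KE = E_total − PE = 0.1242 J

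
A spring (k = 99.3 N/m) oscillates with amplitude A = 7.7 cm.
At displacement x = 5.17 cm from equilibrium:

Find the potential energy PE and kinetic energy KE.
E_total = ½kA² = ½×99.3×(0.077)² = 0.2944 J
PE = ½kx² = ½×99.3×(0.0517)² = 0.1327 J
KE = E_total − PE = 0.1617 J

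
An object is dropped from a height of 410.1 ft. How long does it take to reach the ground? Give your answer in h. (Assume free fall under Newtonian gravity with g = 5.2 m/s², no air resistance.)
t = √(2h/g) (with unit conversion) = 0.001926 h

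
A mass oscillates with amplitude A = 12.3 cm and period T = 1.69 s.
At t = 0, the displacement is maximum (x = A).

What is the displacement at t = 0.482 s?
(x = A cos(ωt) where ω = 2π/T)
ω = 2π/T = 2π/1.69 = 3.718 rad/s
x = A cos(ωt) = 12.3×cos(3.718×0.482) = -2.699 cm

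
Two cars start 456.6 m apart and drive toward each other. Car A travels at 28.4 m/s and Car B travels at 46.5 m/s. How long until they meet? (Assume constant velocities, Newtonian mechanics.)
Combined speed: v_combined = 28.4 + 46.5 = 74.9 m/s
Time to meet: t = d/74.9 = 456.6/74.9 = 6.1 s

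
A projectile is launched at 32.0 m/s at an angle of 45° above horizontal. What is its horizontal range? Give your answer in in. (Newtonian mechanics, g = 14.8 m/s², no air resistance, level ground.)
R = v₀² sin(2θ) / g (with unit conversion) = 2724.0 in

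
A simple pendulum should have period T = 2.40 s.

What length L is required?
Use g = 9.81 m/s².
T = 2π√(L/g) → L = g(T/2π)² = 9.81×(2.4/2π)² = 1.431 m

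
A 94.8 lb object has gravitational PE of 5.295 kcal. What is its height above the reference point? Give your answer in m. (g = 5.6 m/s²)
PE = mgh → h = PE/(mg) = 2.215e+04 J / (43 kg × 5.6 m/s²) = 92 m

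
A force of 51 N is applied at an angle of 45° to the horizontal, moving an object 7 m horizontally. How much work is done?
W = Fd cosθ = 51×7×cos(45°) = 252.44 J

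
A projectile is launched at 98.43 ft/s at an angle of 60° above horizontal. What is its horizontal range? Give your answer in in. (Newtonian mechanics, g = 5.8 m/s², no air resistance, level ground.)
R = v₀² sin(2θ) / g (with unit conversion) = 5291.0 in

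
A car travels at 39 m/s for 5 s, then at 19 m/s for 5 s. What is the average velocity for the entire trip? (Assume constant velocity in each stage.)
d₁ = v₁t₁ = 39 × 5 = 195 m
d₂ = v₂t₂ = 19 × 5 = 95 m
d_total = 290 m, t_total = 10 s
v_avg = d_total/t_total = 290/10 = 29.0 m/s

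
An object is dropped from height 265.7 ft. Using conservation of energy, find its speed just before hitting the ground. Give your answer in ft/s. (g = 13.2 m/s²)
mgh = ½mv² → v = √(2gh) = √(2×13.2×80.99) = 46.24 m/s = 151.7 ft/s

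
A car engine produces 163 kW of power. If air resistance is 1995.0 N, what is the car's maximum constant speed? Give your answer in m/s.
P = Fv → v = P/F = 163000 W / 1995 N = 81.7 m/s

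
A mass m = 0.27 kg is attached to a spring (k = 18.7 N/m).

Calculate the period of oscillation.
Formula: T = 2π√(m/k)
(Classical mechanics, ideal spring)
T = 2π√(m/k) = 2π√(0.27/18.7) = 0.755 s; f = 1/T = 1.325 Hz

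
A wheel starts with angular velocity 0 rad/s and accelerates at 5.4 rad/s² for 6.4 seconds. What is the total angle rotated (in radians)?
θ = ω₀t + ½αt² = 0×6.4 + ½×5.4×6.4² = 110.59 rad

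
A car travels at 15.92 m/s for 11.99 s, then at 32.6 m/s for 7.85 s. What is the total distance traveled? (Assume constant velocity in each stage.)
d₁ = v₁t₁ = 15.92 × 11.99 = 190.881 m
d₂ = v₂t₂ = 32.6 × 7.85 = 255.91 m
d_total = 190.881 + 255.91 = 446.79 m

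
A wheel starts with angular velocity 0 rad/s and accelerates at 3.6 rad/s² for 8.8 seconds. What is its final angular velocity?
ω = ω₀ + αt = 0 + 3.6 × 8.8 = 31.68 rad/s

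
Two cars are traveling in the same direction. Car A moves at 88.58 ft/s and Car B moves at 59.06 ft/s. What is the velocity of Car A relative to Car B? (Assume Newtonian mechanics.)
v_rel = v_A - v_B = 88.58 - 59.06 = 29.52 ft/s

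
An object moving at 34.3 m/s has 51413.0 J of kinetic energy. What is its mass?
KE = ½mv² → m = 2KE/v² = 2×51413.0/34.3² = 87.4 kg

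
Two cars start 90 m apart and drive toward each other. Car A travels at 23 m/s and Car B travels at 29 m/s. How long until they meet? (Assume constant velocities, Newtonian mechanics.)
Combined speed: v_combined = 23 + 29 = 52 m/s
Time to meet: t = d/52 = 90/52 = 1.73 s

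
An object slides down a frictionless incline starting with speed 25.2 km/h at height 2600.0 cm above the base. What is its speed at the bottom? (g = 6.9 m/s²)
½mv₀² + mgh = ½mv² → v = √(v₀² + 2gh) = √(7² + 2×6.9×26) = 20.19 m/s = 72.7 km/h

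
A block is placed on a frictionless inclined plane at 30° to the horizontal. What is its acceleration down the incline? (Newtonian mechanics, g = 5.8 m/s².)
a = g sin(θ) = 5.8 × sin(30°) = 5.8 × 0.5 = 2.9 m/s²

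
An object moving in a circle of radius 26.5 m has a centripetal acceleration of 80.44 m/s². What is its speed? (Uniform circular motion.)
v = √(a_c × r) = √(80.44 × 26.5) = 46.17 m/s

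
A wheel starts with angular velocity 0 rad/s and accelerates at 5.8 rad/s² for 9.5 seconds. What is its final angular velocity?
ω = ω₀ + αt = 0 + 5.8 × 9.5 = 55.1 rad/s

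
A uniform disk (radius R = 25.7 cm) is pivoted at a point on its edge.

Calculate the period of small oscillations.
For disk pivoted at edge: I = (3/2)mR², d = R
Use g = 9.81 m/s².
I/m = (3/2)R² = 0.09907 m²; d = R = 0.257 m
T = 2π√((3/2)R²/(gR)) = 2π√(3R/(2g)) = 1.246 s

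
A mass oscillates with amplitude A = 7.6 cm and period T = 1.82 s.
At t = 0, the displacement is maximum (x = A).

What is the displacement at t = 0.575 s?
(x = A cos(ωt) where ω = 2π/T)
ω = 2π/T = 2π/1.82 = 3.452 rad/s
x = A cos(ωt) = 7.6×cos(3.452×0.575) = -3.059 cm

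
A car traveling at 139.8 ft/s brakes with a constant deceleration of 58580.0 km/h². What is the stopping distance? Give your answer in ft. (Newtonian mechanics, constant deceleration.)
d = v₀² / (2a) (with unit conversion) = 659.0 ft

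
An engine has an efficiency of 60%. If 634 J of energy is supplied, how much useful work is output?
W_out = η × W_in = 0.6 × 634 = 380.4 J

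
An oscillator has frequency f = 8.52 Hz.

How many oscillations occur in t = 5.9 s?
n = f×t = 8.52×5.9 = 50.27 oscillations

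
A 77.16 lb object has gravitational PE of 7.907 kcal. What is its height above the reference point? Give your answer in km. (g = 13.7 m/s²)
PE = mgh → h = PE/(mg) = 3.308e+04 J / (35 kg × 13.7 m/s²) = 69 m = 0.069 km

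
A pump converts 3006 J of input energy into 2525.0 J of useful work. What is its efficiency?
η = W_out/W_in = 2525.0/3006 = 0.84 = 84.0%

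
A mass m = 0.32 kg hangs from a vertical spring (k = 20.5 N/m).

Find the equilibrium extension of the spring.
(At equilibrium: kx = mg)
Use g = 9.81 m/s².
x_eq = mg/k = 0.32×9.81/20.5 = 0.1531 m = 15.31 cm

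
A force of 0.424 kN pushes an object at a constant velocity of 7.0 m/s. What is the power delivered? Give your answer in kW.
P = Fv = 424 N × 7 m/s = 2968 W = 2.968 kW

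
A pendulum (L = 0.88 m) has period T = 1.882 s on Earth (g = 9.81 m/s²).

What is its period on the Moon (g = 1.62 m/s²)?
T = 2π√(L/g), so T_moon/T_earth = √(g_earth/g_moon)
T_moon = 2π√(0.88/1.62) = 4.631 s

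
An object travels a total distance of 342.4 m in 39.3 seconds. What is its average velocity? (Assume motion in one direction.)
v_avg = Δd / Δt = 342.4 / 39.3 = 8.71 m/s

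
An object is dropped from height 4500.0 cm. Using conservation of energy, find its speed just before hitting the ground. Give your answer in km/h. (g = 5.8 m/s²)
mgh = ½mv² → v = √(2gh) = √(2×5.8×45) = 22.85 m/s = 82.25 km/h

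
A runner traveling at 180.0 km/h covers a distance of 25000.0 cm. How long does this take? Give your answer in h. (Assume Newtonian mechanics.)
t = d/v (with unit conversion) = 0.001389 h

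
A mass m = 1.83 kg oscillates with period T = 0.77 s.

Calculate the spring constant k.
T = 2π√(m/k) → k = m(2π/T)² = 1.83×(2π/0.77)² = 121.9 N/m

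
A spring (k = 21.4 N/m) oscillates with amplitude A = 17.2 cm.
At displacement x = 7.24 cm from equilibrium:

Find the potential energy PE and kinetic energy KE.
E_total = ½kA² = ½×21.4×(0.172)² = 0.3165 J
PE = ½kx² = ½×21.4×(0.0724)² = 0.05609 J
KE = E_total − PE = 0.2605 J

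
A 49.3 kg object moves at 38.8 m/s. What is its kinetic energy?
KE = ½mv² = ½×49.3×38.8² = 37109.1 J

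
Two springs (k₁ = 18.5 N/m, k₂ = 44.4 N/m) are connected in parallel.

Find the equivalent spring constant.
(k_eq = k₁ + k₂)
k_eq = k₁ + k₂ = 18.5 + 44.4 = 62.9 N/m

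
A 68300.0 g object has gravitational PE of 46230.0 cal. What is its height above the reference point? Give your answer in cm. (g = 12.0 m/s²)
PE = mgh → h = PE/(mg) = 1.934e+05 J / (68.3 kg × 12.0 m/s²) = 236 m = 23600.0 cm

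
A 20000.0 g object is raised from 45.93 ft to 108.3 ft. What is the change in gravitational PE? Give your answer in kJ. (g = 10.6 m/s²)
ΔPE = mg(h₂ − h₁) = 20 kg × 10.6 m/s² × (33.01 − 14) m = 4030 J = 4.03 kJ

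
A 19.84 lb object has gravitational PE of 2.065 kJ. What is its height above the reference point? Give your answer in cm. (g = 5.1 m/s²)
PE = mgh → h = PE/(mg) = 2065 J / (8.999 kg × 5.1 m/s²) = 44.99 m = 4499.0 cm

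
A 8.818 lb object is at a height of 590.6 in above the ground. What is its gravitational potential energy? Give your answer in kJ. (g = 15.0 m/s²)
PE = mgh = 4 kg × 15.0 m/s² × 15 m = 900 J = 0.9 kJ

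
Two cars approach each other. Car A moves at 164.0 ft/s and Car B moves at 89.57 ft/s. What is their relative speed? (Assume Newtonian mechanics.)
v_rel = v_A + v_B = 164.0 + 89.57 = 253.6 ft/s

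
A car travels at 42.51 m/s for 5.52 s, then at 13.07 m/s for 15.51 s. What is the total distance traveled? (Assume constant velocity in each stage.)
d₁ = v₁t₁ = 42.51 × 5.52 = 234.655 m
d₂ = v₂t₂ = 13.07 × 15.51 = 202.716 m
d_total = 234.655 + 202.716 = 437.37 m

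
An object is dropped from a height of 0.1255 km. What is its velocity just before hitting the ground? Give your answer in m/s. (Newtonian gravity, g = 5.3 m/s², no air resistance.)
v = √(2gh) (with unit conversion) = 36.47 m/s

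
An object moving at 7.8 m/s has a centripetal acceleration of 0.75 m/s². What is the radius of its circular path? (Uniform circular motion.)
r = v²/a_c = 7.8²/0.75 = 81.12 m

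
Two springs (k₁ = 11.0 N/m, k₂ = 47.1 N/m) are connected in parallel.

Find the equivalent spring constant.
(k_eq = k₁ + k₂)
k_eq = k₁ + k₂ = 11.0 + 47.1 = 58.1 N/m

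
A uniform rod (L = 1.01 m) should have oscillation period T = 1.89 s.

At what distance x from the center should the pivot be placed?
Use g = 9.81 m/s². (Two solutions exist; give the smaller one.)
T = 2π√((L²/12 + x²)/(gx)). Let c = T²g/(4π²) = 0.8876.
x² − cx + L²/12 = 0 → x = (c − √(c² − L²/3))/2 = 0.1092 m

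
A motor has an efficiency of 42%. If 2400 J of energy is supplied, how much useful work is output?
W_out = η × W_in = 0.42 × 2400 = 1008.0 J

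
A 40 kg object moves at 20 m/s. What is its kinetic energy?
KE = ½mv² = ½×40×20² = 8000.0 J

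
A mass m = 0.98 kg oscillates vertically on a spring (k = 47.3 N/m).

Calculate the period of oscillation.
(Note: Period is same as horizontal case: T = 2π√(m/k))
T = 2π√(m/k) = 2π√(0.98/47.3) = 0.9044 s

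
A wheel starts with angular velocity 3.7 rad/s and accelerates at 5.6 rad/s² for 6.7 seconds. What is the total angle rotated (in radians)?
θ = ω₀t + ½αt² = 3.7×6.7 + ½×5.6×6.7² = 150.48 rad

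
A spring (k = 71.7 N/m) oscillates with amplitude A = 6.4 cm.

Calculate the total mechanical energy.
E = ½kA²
E = ½kA² = ½×71.7×(0.064)² = 0.1468 J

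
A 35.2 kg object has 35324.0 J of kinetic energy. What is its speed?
KE = ½mv² → v = √(2KE/m) = √(2×35324.0/35.2) = 44.8 m/s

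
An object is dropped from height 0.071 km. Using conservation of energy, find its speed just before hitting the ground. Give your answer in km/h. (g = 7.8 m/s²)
mgh = ½mv² → v = √(2gh) = √(2×7.8×71) = 33.28 m/s = 119.8 km/h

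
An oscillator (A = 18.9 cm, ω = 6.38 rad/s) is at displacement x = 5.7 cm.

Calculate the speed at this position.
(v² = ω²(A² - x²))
v = ω√(A² − x²) = 6.38×√(0.189² − 0.057²) = 1.15 m/s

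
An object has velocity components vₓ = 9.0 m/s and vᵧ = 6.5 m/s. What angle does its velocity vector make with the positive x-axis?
θ = arctan(vᵧ/vₓ) = arctan(6.5/9.0) = 35.84°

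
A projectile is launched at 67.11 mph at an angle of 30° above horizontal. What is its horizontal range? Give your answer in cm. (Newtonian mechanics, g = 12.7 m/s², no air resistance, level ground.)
R = v₀² sin(2θ) / g (with unit conversion) = 6138.0 cm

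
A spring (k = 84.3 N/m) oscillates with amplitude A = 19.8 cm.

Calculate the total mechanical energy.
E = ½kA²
E = ½kA² = ½×84.3×(0.198)² = 1.652 J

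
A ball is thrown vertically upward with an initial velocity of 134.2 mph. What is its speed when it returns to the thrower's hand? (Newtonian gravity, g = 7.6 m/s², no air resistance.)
By conservation of energy, the ball returns at the same speed = 134.2 mph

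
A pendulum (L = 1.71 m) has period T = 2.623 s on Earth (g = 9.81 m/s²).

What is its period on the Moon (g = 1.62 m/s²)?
T = 2π√(L/g), so T_moon/T_earth = √(g_earth/g_moon)
T_moon = 2π√(1.71/1.62) = 6.455 s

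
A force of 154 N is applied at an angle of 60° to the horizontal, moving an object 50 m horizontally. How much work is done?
W = Fd cosθ = 154×50×cos(60°) = 3850.0 J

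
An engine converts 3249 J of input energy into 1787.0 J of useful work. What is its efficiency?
η = W_out/W_in = 1787.0/3249 = 0.55 = 55.0%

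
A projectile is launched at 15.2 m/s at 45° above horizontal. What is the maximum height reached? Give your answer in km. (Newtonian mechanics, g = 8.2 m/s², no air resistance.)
H = v₀²sin²(θ)/(2g) (with unit conversion) = 0.007044 km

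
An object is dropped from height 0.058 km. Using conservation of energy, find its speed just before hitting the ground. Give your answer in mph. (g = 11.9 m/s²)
mgh = ½mv² → v = √(2gh) = √(2×11.9×58) = 37.15 m/s = 83.11 mph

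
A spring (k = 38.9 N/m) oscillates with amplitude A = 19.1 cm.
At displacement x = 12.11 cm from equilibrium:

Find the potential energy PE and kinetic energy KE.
E_total = ½kA² = ½×38.9×(0.191)² = 0.7096 J
PE = ½kx² = ½×38.9×(0.1211)² = 0.2852 J
KE = E_total − PE = 0.4243 J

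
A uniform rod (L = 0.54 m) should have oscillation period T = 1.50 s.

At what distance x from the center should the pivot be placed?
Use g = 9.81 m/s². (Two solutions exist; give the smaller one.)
T = 2π√((L²/12 + x²)/(gx)). Let c = T²g/(4π²) = 0.5591.
x² − cx + L²/12 = 0 → x = (c − √(c² − L²/3))/2 = 0.0475 m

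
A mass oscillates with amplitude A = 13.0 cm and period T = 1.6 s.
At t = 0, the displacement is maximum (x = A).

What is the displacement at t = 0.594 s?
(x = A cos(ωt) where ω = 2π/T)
ω = 2π/T = 2π/1.6 = 3.927 rad/s
x = A cos(ωt) = 13.0×cos(3.927×0.594) = -8.973 cm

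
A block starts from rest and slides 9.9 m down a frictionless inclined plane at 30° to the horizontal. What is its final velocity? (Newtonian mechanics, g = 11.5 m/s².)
a = g sin(θ) = 11.5 × sin(30°) = 5.75 m/s²
v = √(2ad) = √(2 × 5.75 × 9.9) = 10.67 m/s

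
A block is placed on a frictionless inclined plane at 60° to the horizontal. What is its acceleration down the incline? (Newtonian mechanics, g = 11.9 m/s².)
a = g sin(θ) = 11.9 × sin(60°) = 11.9 × 0.866 = 10.31 m/s²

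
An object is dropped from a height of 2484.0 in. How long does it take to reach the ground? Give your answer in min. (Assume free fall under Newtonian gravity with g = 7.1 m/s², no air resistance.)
t = √(2h/g) (with unit conversion) = 0.07026 min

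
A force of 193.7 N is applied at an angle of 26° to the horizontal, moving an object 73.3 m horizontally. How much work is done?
W = Fd cosθ = 193.7×73.3×cos(26°) = 12761.0 J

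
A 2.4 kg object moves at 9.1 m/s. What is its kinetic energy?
KE = ½mv² = ½×2.4×9.1² = 99.372 J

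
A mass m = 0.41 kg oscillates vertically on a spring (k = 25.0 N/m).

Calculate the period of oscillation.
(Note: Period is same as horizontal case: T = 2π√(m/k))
T = 2π√(m/k) = 2π√(0.41/25.0) = 0.8046 s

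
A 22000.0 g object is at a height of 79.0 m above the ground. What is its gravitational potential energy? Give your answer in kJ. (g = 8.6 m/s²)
PE = mgh = 22 kg × 8.6 m/s² × 79 m = 1.495e+04 J = 14.95 kJ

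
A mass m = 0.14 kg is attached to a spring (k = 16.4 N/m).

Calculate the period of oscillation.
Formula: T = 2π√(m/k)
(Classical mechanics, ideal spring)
T = 2π√(m/k) = 2π√(0.14/16.4) = 0.5805 s; f = 1/T = 1.723 Hz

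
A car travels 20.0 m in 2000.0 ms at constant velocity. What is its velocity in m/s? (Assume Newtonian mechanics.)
v = d/t (with unit conversion) = 10.0 m/s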